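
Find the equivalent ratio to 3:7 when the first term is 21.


Original ratio: 3:7
First term target: 21
Scale factor = 21 / 3 = 7
Multiply second term: 7 * 7 = 49
Equivalent ratio = 21:49

21:49


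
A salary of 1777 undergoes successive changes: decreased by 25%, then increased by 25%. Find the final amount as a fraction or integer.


Start: 1777
Step 1: decrease by 25% => multiply by 75/100
  1777 * 75/100 = 5331/4
Step 2: increase by 25% => multiply by 125/100
  5331/4 * 125/100 = 26655/16
Final value = 26655/16

26655/16


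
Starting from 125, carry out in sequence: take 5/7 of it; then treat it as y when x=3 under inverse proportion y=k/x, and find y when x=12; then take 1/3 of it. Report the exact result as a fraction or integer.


Start with 125.
Step 1: Take 5/7: 125 * 5/7 = 625/7
Step 2: Inverse prop: k = (625/7)*3; new y = k/12 = 625/7*3/12 = 625/28
Step 3: Take 1/3: 625/28 * 1/3 = 625/84
Final result = 625/84

625/84


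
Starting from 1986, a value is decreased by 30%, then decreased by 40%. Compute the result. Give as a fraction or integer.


Start: 1986
Step 1: decrease by 30% => multiply by 70/100
  1986 * 70/100 = 6951/5
Step 2: decrease by 40% => multiply by 60/100
  6951/5 * 60/100 = 20853/25
Final value = 20853/25

20853/25


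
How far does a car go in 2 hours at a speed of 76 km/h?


Using distance = speed * time
Speed = 76 km/h
Time = 2 hours
Distance = 76 * 2
= 152 km

152


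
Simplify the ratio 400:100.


Find GCD(400, 100)
GCD = 100
Divide both by 100: 400/100 = 4, 100/100 = 1
Simplified ratio = 4:1

4:1


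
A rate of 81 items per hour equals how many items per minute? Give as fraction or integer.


Converting from per hour to per minute
Rate = 81 items per hour
Divide by 60: 81/60
= 27/20 items per minute

27/20


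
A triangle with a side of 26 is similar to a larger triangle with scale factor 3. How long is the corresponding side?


Similar triangles have proportional sides
Scale factor = 3
Smaller side = 26
Corresponding larger side = 26 * 3
= 78

78


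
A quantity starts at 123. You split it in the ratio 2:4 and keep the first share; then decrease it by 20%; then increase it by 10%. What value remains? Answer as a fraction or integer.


Start with 123.
Step 1: Split 2:4, first share = 123 * 2/6 = 41
Step 2: Decrease by 20%: 41 * 80/100 = 164/5
Step 3: Increase by 10%: 164/5 * 110/100 = 902/25
Final result = 902/25

902/25


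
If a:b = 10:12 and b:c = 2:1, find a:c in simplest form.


Given a:b = 10:12 and b:c = 2:1
Make b consistent. Multiply first ratio by 2: a:b = 20:24
Multiply second ratio by 12: b:c = 24:12
Now b = 24 in both, so a:b:c = 20:24:12
Therefore a:c = 20:12
Simplify by GCD: a:c = 5:3

5:3


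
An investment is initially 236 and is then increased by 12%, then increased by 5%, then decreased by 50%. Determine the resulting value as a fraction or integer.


Start: 236
Step 1: increase by 12% => multiply by 112/100
  236 * 112/100 = 6608/25
Step 2: increase by 5% => multiply by 105/100
  6608/25 * 105/100 = 34692/125
Step 3: decrease by 50% => multiply by 50/100
  34692/125 * 50/100 = 17346/125
Final value = 17346/125

17346/125


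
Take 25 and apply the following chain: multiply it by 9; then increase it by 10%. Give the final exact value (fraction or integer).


Start with 25.
Step 1: Multiply by 9: 25 * 9 = 225
Step 2: Increase by 10%: 225 * 110/100 = 495/2
Final result = 495/2

495/2


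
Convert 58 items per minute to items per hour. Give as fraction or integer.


Converting from per minute to per hour
Rate = 58 items per minute
Multiply by 60: 58 * 60
= 3480 items per hour

3480


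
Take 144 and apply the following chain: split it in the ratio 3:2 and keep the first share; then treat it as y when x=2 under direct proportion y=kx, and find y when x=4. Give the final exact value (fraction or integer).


Start with 144.
Step 1: Split 3:2, first share = 144 * 3/5 = 432/5
Step 2: Direct prop: k = (432/5)/2; new y = k*4 = 432/5*4/2 = 864/5
Final result = 864/5

864/5


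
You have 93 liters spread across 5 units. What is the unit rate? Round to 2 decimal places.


Total liters = 93
Number of units = 5
Unit rate = 93 / 5
= 18.60 liters per unit

18.60


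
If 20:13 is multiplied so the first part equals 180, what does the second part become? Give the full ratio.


Original ratio: 20:13
First term target: 180
Scale factor = 180 / 20 = 9
Multiply second term: 13 * 9 = 117
Equivalent ratio = 180:117

180:117


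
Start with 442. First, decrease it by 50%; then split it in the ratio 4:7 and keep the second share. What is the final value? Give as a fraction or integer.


Start with 442.
Step 1: Decrease by 50%: 442 * 50/100 = 221
Step 2: Split 4:7, second share = 221 * 7/11 = 1547/11
Final result = 1547/11

1547/11


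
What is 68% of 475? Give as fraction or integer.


Compute 68% of 475
Convert percentage: 68% = 68/100
Multiply: 475 * 68/100
= 32300/100
= 323

323


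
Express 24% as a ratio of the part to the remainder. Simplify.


Part = 24%, Remainder = 76%
Ratio = 24:76
GCD(24, 76) = 4
Simplify: 6:19 = 6:19

6:19


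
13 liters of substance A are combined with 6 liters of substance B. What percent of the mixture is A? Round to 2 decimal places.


Volume of A = 13 L
Volume of B = 6 L
Total volume = 13 + 6 = 19 L
Percentage of A = (13/19) * 100
= 68.42%

68.42


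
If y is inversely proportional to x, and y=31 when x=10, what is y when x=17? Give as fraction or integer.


Inverse proportion: y = k/x
Find k: k = 10 * 31 = 310
Compute y at x=17: y = 310/17
y = 310/17

310/17


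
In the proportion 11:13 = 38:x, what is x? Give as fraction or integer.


Setting up: 11/13 = 38/x
Cross multiply: 11 * x = 13 * 38
11x = 494
x = 494/11
x = 494/11

494/11


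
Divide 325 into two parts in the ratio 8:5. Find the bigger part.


Total parts = 8 + 5 = 13
Value per part = 325 / 13 = 25
First share = 8 * 25 = 200
Second share = 5 * 25 = 125
Larger share = 200

200


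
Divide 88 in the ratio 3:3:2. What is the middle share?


Ratio = 3:3:2
Total parts = 3 + 3 + 2 = 8
Value per part = 88 / 8 = 11
First share = 3 * 11 = 33
Middle share = 3 * 11 = 33
Third share = 2 * 11 = 22

33


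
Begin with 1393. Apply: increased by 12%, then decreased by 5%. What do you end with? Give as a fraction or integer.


Start: 1393
Step 1: increase by 12% => multiply by 112/100
  1393 * 112/100 = 39004/25
Step 2: decrease by 5% => multiply by 95/100
  39004/25 * 95/100 = 185269/125
Final value = 185269/125

185269/125


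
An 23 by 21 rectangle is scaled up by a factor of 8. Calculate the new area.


Original dimensions: 23 x 21
Enlargement factor = 8
New width = 23 * 8 = 184
New height = 21 * 8 = 168
New area = 184 * 168 = 30912

30912


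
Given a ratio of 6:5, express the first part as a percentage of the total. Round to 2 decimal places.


Total parts = 6 + 5 = 11
First part fraction = 6/11
Percentage = (6/11) * 100
= 0.545455 * 100
= 54.55%

54.55


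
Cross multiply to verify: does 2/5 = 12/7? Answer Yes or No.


Cross multiply to check 2/5 = 12/7
Left cross product: 2 * 7 = 14
Right cross product: 5 * 12 = 60
14 != 60
Not equal, so proportions differ => No

No


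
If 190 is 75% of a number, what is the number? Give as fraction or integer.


Given: 190 is 75% of the whole
Set up: 190 = 75/100 * whole
whole = 190 * 100 / 75
whole = 19000 / 75
whole = 760/3

760/3


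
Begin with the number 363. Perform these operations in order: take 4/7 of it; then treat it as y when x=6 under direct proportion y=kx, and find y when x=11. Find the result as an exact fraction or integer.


Start with 363.
Step 1: Take 4/7: 363 * 4/7 = 1452/7
Step 2: Direct prop: k = (1452/7)/6; new y = k*11 = 1452/7*11/6 = 2662/7
Final result = 2662/7

2662/7


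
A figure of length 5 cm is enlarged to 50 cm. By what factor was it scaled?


Original length = 5 cm
Scaled length = 50 cm
Scale factor = 50 / 5
= 10

10


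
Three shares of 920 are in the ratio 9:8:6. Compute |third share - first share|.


Total parts = 9 + 8 + 6 = 23
Value per part = 920 / 23 = 40
Shares: 9*40=360, 8*40=320, 6*40=240
Third share = 240, first share = 360
Difference = |240 - 360| = 120

120


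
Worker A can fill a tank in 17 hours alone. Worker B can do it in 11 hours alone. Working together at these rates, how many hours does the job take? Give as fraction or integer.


Rate of A = 1/17 job per hour
Rate of B = 1/11 job per hour
Combined rate = 1/17 + 1/11
Find common denominator: (11 + 17)/(17*11) = 28/187
Combined rate = 28/187 job per hour
Time together = 1 / (28/187) = 187/28 hours

187/28


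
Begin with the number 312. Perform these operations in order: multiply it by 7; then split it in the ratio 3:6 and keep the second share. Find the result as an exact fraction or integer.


Start with 312.
Step 1: Multiply by 7: 312 * 7 = 2184
Step 2: Split 3:6, second share = 2184 * 6/9 = 1456
Final result = 1456

1456


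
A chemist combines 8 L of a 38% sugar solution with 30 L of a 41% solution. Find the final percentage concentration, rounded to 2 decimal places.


Solute in mixture 1 = 38% of 8 L = 8*38/100 = 76/25 L
Solute in mixture 2 = 41% of 30 L = 30*41/100 = 123/10 L
Total solute = 76/25 + 123/10 = 767/50 L
Total volume = 8 + 30 = 38 L
Final concentration = 767/50/38 * 100 = 40.37%

40.37


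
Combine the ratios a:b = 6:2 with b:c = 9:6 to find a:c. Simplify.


Given a:b = 6:2 and b:c = 9:6
Make b consistent. Multiply first ratio by 9: a:b = 54:18
Multiply second ratio by 2: b:c = 18:12
Now b = 18 in both, so a:b:c = 54:18:12
Therefore a:c = 54:12
Simplify by GCD: a:c = 9:2

9:2


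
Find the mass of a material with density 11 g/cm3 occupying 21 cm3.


Using mass = density * volume
Density = 11 g/cm3
Volume = 21 cm3
Mass = 11 * 21
= 231 g

231


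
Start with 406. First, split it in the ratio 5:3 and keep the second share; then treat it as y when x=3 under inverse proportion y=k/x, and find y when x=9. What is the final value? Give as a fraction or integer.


Start with 406.
Step 1: Split 5:3, second share = 406 * 3/8 = 609/4
Step 2: Inverse prop: k = (609/4)*3; new y = k/9 = 609/4*3/9 = 203/4
Final result = 203/4

203/4


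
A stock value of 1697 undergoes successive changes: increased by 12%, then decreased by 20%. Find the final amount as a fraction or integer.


Start: 1697
Step 1: increase by 12% => multiply by 112/100
  1697 * 112/100 = 47516/25
Step 2: decrease by 20% => multiply by 80/100
  47516/25 * 80/100 = 190064/125
Final value = 190064/125

190064/125


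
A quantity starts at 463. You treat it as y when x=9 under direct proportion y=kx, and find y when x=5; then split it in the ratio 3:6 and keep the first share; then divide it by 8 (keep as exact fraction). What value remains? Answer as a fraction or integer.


Start with 463.
Step 1: Direct prop: k = (463)/9; new y = k*5 = 463*5/9 = 2315/9
Step 2: Split 3:6, first share = 2315/9 * 3/9 = 2315/27
Step 3: Divide by 8: 2315/27 / 8 = 2315/216
Final result = 2315/216

2315/216


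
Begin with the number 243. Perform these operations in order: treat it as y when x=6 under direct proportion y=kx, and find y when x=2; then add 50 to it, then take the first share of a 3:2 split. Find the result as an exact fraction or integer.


Start with 243.
Step 1: Direct prop: k = (243)/6; new y = k*2 = 243*2/6 = 81
Step 2: Add 50: 81+50=131; split 3:2 first = 131*3/5 = 393/5
Final result = 393/5

393/5


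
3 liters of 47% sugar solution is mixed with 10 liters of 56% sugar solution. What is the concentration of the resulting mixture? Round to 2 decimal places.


Solute in mixture 1 = 47% of 3 L = 3*47/100 = 141/100 L
Solute in mixture 2 = 56% of 10 L = 10*56/100 = 28/5 L
Total solute = 141/100 + 28/5 = 701/100 L
Total volume = 3 + 10 = 13 L
Final concentration = 701/100/13 * 100 = 53.92%

53.92


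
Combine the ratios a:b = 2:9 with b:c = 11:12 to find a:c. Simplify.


Given a:b = 2:9 and b:c = 11:12
Make b consistent. Multiply first ratio by 11: a:b = 22:99
Multiply second ratio by 9: b:c = 99:108
Now b = 99 in both, so a:b:c = 22:99:108
Therefore a:c = 22:108
Simplify by GCD: a:c = 11:54

11:54


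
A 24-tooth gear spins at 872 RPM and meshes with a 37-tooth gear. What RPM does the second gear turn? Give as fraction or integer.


Gear ratio: teeth_A * RPM_A = teeth_B * RPM_B
24 * 872 = 37 * RPM_B
20928 = 37 * RPM_B
RPM_B = 20928 / 37
RPM_B = 20928/37

20928/37


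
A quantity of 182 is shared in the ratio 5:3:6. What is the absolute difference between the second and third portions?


Total parts = 5 + 3 + 6 = 14
Value per part = 182 / 14 = 13
Shares: 5*13=65, 3*13=39, 6*13=78
Second share = 39, third share = 78
Difference = |39 - 78| = 39

39


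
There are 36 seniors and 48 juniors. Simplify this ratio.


Find GCD(36, 48)
GCD = 12
Divide both by 12: 36/12 = 3, 48/12 = 4
Simplified ratio = 3:4

3:4


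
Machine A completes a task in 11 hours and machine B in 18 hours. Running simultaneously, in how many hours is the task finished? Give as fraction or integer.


Rate of A = 1/11 job per hour
Rate of B = 1/18 job per hour
Combined rate = 1/11 + 1/18
Find common denominator: (18 + 11)/(11*18) = 29/198
Combined rate = 29/198 job per hour
Time together = 1 / (29/198) = 198/29 hours

198/29


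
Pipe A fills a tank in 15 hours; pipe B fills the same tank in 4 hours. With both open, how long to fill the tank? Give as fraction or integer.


Rate of A = 1/15 job per hour
Rate of B = 1/4 job per hour
Combined rate = 1/15 + 1/4
Find common denominator: (4 + 15)/(15*4) = 19/60
Combined rate = 19/60 job per hour
Time together = 1 / (19/60) = 60/19 hours

60/19


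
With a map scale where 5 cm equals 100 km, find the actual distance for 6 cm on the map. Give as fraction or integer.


Map scale: 5 cm = 100 km
Measured distance on map = 6 cm
Set up proportion: 6 * 100 / 5
= 600 / 5
= 120 km

120


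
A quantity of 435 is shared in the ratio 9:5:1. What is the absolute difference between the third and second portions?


Total parts = 9 + 5 + 1 = 15
Value per part = 435 / 15 = 29
Shares: 9*29=261, 5*29=145, 1*29=29
Third share = 29, second share = 145
Difference = |29 - 145| = 116

116


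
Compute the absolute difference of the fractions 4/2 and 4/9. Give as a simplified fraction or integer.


Simplify: 4/2 = 2 and 4/9 = 4/9
Find common denominator: LCD = 9
Convert: 18/9 and 4/9
Difference = |18 - 4|/9 = 14/9
Simplified = 14/9

14/9


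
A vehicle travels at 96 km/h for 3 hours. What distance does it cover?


Using distance = speed * time
Speed = 96 km/h
Time = 3 hours
Distance = 96 * 3
= 288 km

288


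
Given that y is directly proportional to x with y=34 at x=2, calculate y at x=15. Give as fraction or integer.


Direct proportion: y = kx
Find k: k = 34/2 = 17
Compute y at x=15: y = 17 * 15
y = 255

255


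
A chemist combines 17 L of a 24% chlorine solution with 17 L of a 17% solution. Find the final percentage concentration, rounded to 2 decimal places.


Solute in mixture 1 = 24% of 17 L = 17*24/100 = 102/25 L
Solute in mixture 2 = 17% of 17 L = 17*17/100 = 289/100 L
Total solute = 102/25 + 289/100 = 697/100 L
Total volume = 17 + 17 = 34 L
Final concentration = 697/100/34 * 100 = 20.50%

20.50


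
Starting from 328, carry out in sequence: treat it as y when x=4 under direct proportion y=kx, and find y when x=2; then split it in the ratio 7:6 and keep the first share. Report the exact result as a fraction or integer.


Start with 328.
Step 1: Direct prop: k = (328)/4; new y = k*2 = 328*2/4 = 164
Step 2: Split 7:6, first share = 164 * 7/13 = 1148/13
Final result = 1148/13

1148/13


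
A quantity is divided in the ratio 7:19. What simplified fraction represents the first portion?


Total parts = 7 + 19 = 26
First part fraction = 7/26
Simplify: 7/26 = 7/26

7/26


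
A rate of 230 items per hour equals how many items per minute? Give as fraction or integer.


Converting from per hour to per minute
Rate = 230 items per hour
Divide by 60: 230/60
= 23/6 items per minute

23/6


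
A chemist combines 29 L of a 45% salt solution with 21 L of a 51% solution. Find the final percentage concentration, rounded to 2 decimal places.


Solute in mixture 1 = 45% of 29 L = 29*45/100 = 261/20 L
Solute in mixture 2 = 51% of 21 L = 21*51/100 = 1071/100 L
Total solute = 261/20 + 1071/100 = 594/25 L
Total volume = 29 + 21 = 50 L
Final concentration = 594/25/50 * 100 = 47.52%

47.52


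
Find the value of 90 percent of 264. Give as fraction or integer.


Compute 90% of 264
Convert percentage: 90% = 90/100
Multiply: 264 * 90/100
= 23760/100
= 1188/5

1188/5


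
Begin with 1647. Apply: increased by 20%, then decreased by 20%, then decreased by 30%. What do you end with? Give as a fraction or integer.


Start: 1647
Step 1: increase by 20% => multiply by 120/100
  1647 * 120/100 = 9882/5
Step 2: decrease by 20% => multiply by 80/100
  9882/5 * 80/100 = 39528/25
Step 3: decrease by 30% => multiply by 70/100
  39528/25 * 70/100 = 138348/125
Final value = 138348/125

138348/125


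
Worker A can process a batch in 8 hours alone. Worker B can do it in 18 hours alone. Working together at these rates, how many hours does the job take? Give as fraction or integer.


Rate of A = 1/8 job per hour
Rate of B = 1/18 job per hour
Combined rate = 1/8 + 1/18
Find common denominator: (18 + 8)/(8*18) = 26/144
Combined rate = 13/72 job per hour
Time together = 1 / (13/72) = 72/13 hours

72/13


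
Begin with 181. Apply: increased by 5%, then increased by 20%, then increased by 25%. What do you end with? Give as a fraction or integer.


Start: 181
Step 1: increase by 5% => multiply by 105/100
  181 * 105/100 = 3801/20
Step 2: increase by 20% => multiply by 120/100
  3801/20 * 120/100 = 11403/50
Step 3: increase by 25% => multiply by 125/100
  11403/50 * 125/100 = 11403/40
Final value = 11403/40

11403/40


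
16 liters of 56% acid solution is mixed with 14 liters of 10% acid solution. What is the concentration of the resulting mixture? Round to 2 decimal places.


Solute in mixture 1 = 56% of 16 L = 16*56/100 = 224/25 L
Solute in mixture 2 = 10% of 14 L = 14*10/100 = 7/5 L
Total solute = 224/25 + 7/5 = 259/25 L
Total volume = 16 + 14 = 30 L
Final concentration = 259/25/30 * 100 = 34.53%

34.53


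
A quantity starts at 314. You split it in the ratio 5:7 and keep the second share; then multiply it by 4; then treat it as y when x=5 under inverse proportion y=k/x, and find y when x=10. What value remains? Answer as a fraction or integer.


Start with 314.
Step 1: Split 5:7, second share = 314 * 7/12 = 1099/6
Step 2: Multiply by 4: 1099/6 * 4 = 2198/3
Step 3: Inverse prop: k = (2198/3)*5; new y = k/10 = 2198/3*5/10 = 1099/3
Final result = 1099/3

1099/3


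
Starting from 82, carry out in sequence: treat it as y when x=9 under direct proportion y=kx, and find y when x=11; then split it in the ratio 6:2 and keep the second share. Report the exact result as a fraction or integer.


Start with 82.
Step 1: Direct prop: k = (82)/9; new y = k*11 = 82*11/9 = 902/9
Step 2: Split 6:2, second share = 902/9 * 2/8 = 451/18
Final result = 451/18

451/18


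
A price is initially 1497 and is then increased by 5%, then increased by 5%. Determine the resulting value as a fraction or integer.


Start: 1497
Step 1: increase by 5% => multiply by 105/100
  1497 * 105/100 = 31437/20
Step 2: increase by 5% => multiply by 105/100
  31437/20 * 105/100 = 660177/400
Final value = 660177/400

660177/400


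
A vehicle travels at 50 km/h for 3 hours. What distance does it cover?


Using distance = speed * time
Speed = 50 km/h
Time = 3 hours
Distance = 50 * 3
= 150 km

150


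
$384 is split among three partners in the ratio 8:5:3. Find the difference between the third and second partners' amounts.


Total parts = 8 + 5 + 3 = 16
Value per part = 384 / 16 = 24
Shares: 8*24=192, 5*24=120, 3*24=72
Third share = 72, second share = 120
Difference = |72 - 120| = 48

48


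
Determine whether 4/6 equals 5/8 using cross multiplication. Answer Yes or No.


Cross multiply to check 4/6 = 5/8
Left cross product: 4 * 8 = 32
Right cross product: 6 * 5 = 30
32 != 30
Not equal, so proportions differ => No

No


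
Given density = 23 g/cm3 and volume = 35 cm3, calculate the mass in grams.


Using mass = density * volume
Density = 23 g/cm3
Volume = 35 cm3
Mass = 23 * 35
= 805 g

805


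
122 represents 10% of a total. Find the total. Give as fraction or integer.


Given: 122 is 10% of the whole
Set up: 122 = 10/100 * whole
whole = 122 * 100 / 10
whole = 12200 / 10
whole = 1220

1220


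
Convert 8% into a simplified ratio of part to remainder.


Part = 8%, Remainder = 92%
Ratio = 8:92
GCD(8, 92) = 4
Simplify: 2:23 = 2:23

2:23


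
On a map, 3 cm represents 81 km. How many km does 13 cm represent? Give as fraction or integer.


Map scale: 3 cm = 81 km
Measured distance on map = 13 cm
Set up proportion: 13 * 81 / 3
= 1053 / 3
= 351 km

351


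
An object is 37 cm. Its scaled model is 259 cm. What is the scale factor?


Original length = 37 cm
Scaled length = 259 cm
Scale factor = 259 / 37
= 7

7


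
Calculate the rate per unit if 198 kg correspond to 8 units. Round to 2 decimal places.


Total kg = 198
Number of units = 8
Unit rate = 198 / 8
= 24.75 kg per unit

24.75


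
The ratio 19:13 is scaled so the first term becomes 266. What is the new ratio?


Original ratio: 19:13
First term target: 266
Scale factor = 266 / 19 = 14
Multiply second term: 13 * 14 = 182
Equivalent ratio = 266:182

266:182


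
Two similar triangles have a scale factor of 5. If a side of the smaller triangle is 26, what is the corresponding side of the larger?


Similar triangles have proportional sides
Scale factor = 5
Smaller side = 26
Corresponding larger side = 26 * 5
= 130

130


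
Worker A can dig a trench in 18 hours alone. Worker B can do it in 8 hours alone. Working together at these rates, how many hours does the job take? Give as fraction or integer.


Rate of A = 1/18 job per hour
Rate of B = 1/8 job per hour
Combined rate = 1/18 + 1/8
Find common denominator: (8 + 18)/(18*8) = 26/144
Combined rate = 13/72 job per hour
Time together = 1 / (13/72) = 72/13 hours

72/13


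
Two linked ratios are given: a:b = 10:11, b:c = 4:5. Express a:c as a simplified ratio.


Given a:b = 10:11 and b:c = 4:5
Make b consistent. Multiply first ratio by 4: a:b = 40:44
Multiply second ratio by 11: b:c = 44:55
Now b = 44 in both, so a:b:c = 40:44:55
Therefore a:c = 40:55
Simplify by GCD: a:c = 8:11

8:11


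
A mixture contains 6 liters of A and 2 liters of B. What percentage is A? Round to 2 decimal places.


Volume of A = 6 L
Volume of B = 2 L
Total volume = 6 + 2 = 8 L
Percentage of A = (6/8) * 100
= 75.00%

75.00


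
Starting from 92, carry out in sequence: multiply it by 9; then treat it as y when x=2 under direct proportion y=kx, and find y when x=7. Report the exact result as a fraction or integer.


Start with 92.
Step 1: Multiply by 9: 92 * 9 = 828
Step 2: Direct prop: k = (828)/2; new y = k*7 = 828*7/2 = 2898
Final result = 2898

2898


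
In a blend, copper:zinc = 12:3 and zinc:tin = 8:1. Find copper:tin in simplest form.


Given a:b = 12:3 and b:c = 8:1
Make b consistent. Multiply first ratio by 8: a:b = 96:24
Multiply second ratio by 3: b:c = 24:3
Now b = 24 in both, so a:b:c = 96:24:3
Therefore a:c = 96:3
Simplify by GCD: a:c = 32:1

32:1


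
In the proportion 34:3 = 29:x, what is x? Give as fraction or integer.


Setting up: 34/3 = 29/x
Cross multiply: 34 * x = 3 * 29
34x = 87
x = 87/34
x = 87/34

87/34


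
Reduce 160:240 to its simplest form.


Find GCD(160, 240)
GCD = 80
Divide both by 80: 160/80 = 2, 240/80 = 3
Simplified ratio = 2:3

2:3


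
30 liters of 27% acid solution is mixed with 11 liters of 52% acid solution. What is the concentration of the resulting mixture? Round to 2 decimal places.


Solute in mixture 1 = 27% of 30 L = 30*27/100 = 81/10 L
Solute in mixture 2 = 52% of 11 L = 11*52/100 = 143/25 L
Total solute = 81/10 + 143/25 = 691/50 L
Total volume = 30 + 11 = 41 L
Final concentration = 691/50/41 * 100 = 33.71%

33.71


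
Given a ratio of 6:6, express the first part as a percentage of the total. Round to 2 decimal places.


Total parts = 6 + 6 = 12
First part fraction = 6/12
Percentage = (6/12) * 100
= 0.5 * 100
= 50.00%

50.00


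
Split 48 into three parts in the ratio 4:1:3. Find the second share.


Ratio = 4:1:3
Total parts = 4 + 1 + 3 = 8
Value per part = 48 / 8 = 6
First share = 4 * 6 = 24
Middle share = 1 * 6 = 6
Third share = 3 * 6 = 18

6


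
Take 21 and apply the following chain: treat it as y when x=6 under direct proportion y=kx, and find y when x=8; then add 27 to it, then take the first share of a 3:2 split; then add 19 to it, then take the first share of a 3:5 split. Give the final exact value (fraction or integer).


Start with 21.
Step 1: Direct prop: k = (21)/6; new y = k*8 = 21*8/6 = 28
Step 2: Add 27: 28+27=55; split 3:2 first = 55*3/5 = 33
Step 3: Add 19: 33+19=52; split 3:5 first = 52*3/8 = 39/2
Final result = 39/2

39/2


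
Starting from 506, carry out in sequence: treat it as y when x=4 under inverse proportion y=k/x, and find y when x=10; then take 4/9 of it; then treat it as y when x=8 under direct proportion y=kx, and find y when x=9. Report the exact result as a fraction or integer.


Start with 506.
Step 1: Inverse prop: k = (506)*4; new y = k/10 = 506*4/10 = 1012/5
Step 2: Take 4/9: 1012/5 * 4/9 = 4048/45
Step 3: Direct prop: k = (4048/45)/8; new y = k*9 = 4048/45*9/8 = 506/5
Final result = 506/5

506/5


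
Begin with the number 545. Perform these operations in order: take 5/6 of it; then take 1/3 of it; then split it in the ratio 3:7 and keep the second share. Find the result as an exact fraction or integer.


Start with 545.
Step 1: Take 5/6: 545 * 5/6 = 2725/6
Step 2: Take 1/3: 2725/6 * 1/3 = 2725/18
Step 3: Split 3:7, second share = 2725/18 * 7/10 = 3815/36
Final result = 3815/36

3815/36


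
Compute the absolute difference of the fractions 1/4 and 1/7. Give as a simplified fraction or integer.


Simplify: 1/4 = 1/4 and 1/7 = 1/7
Find common denominator: LCD = 28
Convert: 7/28 and 4/28
Difference = |7 - 4|/28 = 3/28
Simplified = 3/28

3/28


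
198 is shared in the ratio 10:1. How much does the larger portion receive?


Total parts = 10 + 1 = 11
Value per part = 198 / 11 = 18
First share = 10 * 18 = 180
Second share = 1 * 18 = 18
Larger share = 180

180


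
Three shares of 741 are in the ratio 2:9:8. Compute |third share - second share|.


Total parts = 2 + 9 + 8 = 19
Value per part = 741 / 19 = 39
Shares: 2*39=78, 9*39=351, 8*39=312
Third share = 312, second share = 351
Difference = |312 - 351| = 39

39


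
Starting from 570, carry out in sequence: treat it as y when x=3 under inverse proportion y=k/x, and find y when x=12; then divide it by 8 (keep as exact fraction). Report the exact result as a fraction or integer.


Start with 570.
Step 1: Inverse prop: k = (570)*3; new y = k/12 = 570*3/12 = 285/2
Step 2: Divide by 8: 285/2 / 8 = 285/16
Final result = 285/16

285/16


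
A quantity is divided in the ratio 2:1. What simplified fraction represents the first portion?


Total parts = 2 + 1 = 3
First part fraction = 2/3
Simplify: 2/3 = 2/3

2/3


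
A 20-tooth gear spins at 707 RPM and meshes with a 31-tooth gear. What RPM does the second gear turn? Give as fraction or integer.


Gear ratio: teeth_A * RPM_A = teeth_B * RPM_B
20 * 707 = 31 * RPM_B
14140 = 31 * RPM_B
RPM_B = 14140 / 31
RPM_B = 14140/31

14140/31


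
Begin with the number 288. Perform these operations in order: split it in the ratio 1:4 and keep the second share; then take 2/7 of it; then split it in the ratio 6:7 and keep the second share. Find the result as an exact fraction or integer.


Start with 288.
Step 1: Split 1:4, second share = 288 * 4/5 = 1152/5
Step 2: Take 2/7: 1152/5 * 2/7 = 2304/35
Step 3: Split 6:7, second share = 2304/35 * 7/13 = 2304/65
Final result = 2304/65

2304/65


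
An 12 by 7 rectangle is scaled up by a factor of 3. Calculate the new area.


Original dimensions: 12 x 7
Enlargement factor = 3
New width = 12 * 3 = 36
New height = 7 * 3 = 21
New area = 36 * 21 = 756

756


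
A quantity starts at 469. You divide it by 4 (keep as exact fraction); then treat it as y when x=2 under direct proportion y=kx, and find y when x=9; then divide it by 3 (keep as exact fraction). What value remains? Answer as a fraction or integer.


Start with 469.
Step 1: Divide by 4: 469 / 4 = 469/4
Step 2: Direct prop: k = (469/4)/2; new y = k*9 = 469/4*9/2 = 4221/8
Step 3: Divide by 3: 4221/8 / 3 = 1407/8
Final result = 1407/8

1407/8


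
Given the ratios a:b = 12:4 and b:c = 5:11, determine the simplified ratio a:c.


Given a:b = 12:4 and b:c = 5:11
Make b consistent. Multiply first ratio by 5: a:b = 60:20
Multiply second ratio by 4: b:c = 20:44
Now b = 20 in both, so a:b:c = 60:20:44
Therefore a:c = 60:44
Simplify by GCD: a:c = 15:11

15:11


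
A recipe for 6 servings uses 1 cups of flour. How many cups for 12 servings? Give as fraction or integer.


Original: 1 cups for 6 servings
Target servings = 12
Scaling factor = 12/6
New amount = 1 * 12/6
= 12/6
= 2 cups

2


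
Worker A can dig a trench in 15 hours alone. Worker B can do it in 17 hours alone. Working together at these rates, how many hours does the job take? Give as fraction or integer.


Rate of A = 1/15 job per hour
Rate of B = 1/17 job per hour
Combined rate = 1/15 + 1/17
Find common denominator: (17 + 15)/(15*17) = 32/255
Combined rate = 32/255 job per hour
Time together = 1 / (32/255) = 255/32 hours

255/32


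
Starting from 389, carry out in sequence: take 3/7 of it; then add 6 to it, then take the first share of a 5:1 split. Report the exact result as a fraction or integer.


Start with 389.
Step 1: Take 3/7: 389 * 3/7 = 1167/7
Step 2: Add 6: 1167/7+6=1209/7; split 5:1 first = 1209/7*5/6 = 2015/14
Final result = 2015/14

2015/14


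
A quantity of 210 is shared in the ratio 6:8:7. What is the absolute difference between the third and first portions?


Total parts = 6 + 8 + 7 = 21
Value per part = 210 / 21 = 10
Shares: 6*10=60, 8*10=80, 7*10=70
Third share = 70, first share = 60
Difference = |70 - 60| = 10

10


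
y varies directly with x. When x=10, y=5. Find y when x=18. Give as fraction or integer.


Direct proportion: y = kx
Find k: k = 5/10 = 1/2
Compute y at x=18: y = 1/2 * 18
y = 9

9


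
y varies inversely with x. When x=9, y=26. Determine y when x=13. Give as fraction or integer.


Inverse proportion: y = k/x
Find k: k = 9 * 26 = 234
Compute y at x=13: y = 234/13
y = 18

18


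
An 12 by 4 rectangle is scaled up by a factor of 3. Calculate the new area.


Original dimensions: 12 x 4
Enlargement factor = 3
New width = 12 * 3 = 36
New height = 4 * 3 = 12
New area = 36 * 12 = 432

432


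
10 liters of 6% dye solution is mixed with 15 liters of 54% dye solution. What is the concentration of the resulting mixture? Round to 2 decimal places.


Solute in mixture 1 = 6% of 10 L = 10*6/100 = 3/5 L
Solute in mixture 2 = 54% of 15 L = 15*54/100 = 81/10 L
Total solute = 3/5 + 81/10 = 87/10 L
Total volume = 10 + 15 = 25 L
Final concentration = 87/10/25 * 100 = 34.80%

34.80


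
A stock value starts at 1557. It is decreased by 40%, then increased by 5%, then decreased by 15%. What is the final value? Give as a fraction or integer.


Start: 1557
Step 1: decrease by 40% => multiply by 60/100
  1557 * 60/100 = 4671/5
Step 2: increase by 5% => multiply by 105/100
  4671/5 * 105/100 = 98091/100
Step 3: decrease by 15% => multiply by 85/100
  98091/100 * 85/100 = 1667547/2000
Final value = 1667547/2000

1667547/2000


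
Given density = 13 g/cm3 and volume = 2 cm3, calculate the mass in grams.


Using mass = density * volume
Density = 13 g/cm3
Volume = 2 cm3
Mass = 13 * 2
= 26 g

26


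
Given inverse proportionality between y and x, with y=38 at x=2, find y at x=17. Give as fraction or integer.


Inverse proportion: y = k/x
Find k: k = 2 * 38 = 76
Compute y at x=17: y = 76/17
y = 76/17

76/17


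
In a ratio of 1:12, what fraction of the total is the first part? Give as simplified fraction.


Total parts = 1 + 12 = 13
First part fraction = 1/13
Simplify: 1/13 = 1/13

1/13


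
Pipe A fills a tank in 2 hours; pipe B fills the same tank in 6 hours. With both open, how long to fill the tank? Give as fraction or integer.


Rate of A = 1/2 job per hour
Rate of B = 1/6 job per hour
Combined rate = 1/2 + 1/6
Find common denominator: (6 + 2)/(2*6) = 8/12
Combined rate = 2/3 job per hour
Time together = 1 / (2/3) = 3/2 hours

3/2


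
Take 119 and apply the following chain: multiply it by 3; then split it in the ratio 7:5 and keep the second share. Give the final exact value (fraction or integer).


Start with 119.
Step 1: Multiply by 3: 119 * 3 = 357
Step 2: Split 7:5, second share = 357 * 5/12 = 595/4
Final result = 595/4

595/4


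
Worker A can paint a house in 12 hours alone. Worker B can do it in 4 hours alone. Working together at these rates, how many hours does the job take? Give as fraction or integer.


Rate of A = 1/12 job per hour
Rate of B = 1/4 job per hour
Combined rate = 1/12 + 1/4
Find common denominator: (4 + 12)/(12*4) = 16/48
Combined rate = 1/3 job per hour
Time together = 1 / (1/3) = 3 hours

3


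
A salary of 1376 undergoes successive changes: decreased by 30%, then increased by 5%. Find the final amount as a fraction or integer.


Start: 1376
Step 1: decrease by 30% => multiply by 70/100
  1376 * 70/100 = 4816/5
Step 2: increase by 5% => multiply by 105/100
  4816/5 * 105/100 = 25284/25
Final value = 25284/25

25284/25


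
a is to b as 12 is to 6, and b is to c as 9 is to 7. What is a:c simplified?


Given a:b = 12:6 and b:c = 9:7
Make b consistent. Multiply first ratio by 9: a:b = 108:54
Multiply second ratio by 6: b:c = 54:42
Now b = 54 in both, so a:b:c = 108:54:42
Therefore a:c = 108:42
Simplify by GCD: a:c = 18:7

18:7


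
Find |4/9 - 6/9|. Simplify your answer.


Simplify: 4/9 = 4/9 and 6/9 = 2/3
Find common denominator: LCD = 9
Convert: 4/9 and 6/9
Difference = |4 - 6|/9 = 2/9
Simplified = 2/9

2/9


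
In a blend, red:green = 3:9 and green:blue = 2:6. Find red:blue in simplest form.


Given a:b = 3:9 and b:c = 2:6
Make b consistent. Multiply first ratio by 2: a:b = 6:18
Multiply second ratio by 9: b:c = 18:54
Now b = 18 in both, so a:b:c = 6:18:54
Therefore a:c = 6:54
Simplify by GCD: a:c = 1:9

1:9


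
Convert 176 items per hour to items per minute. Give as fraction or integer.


Converting from per hour to per minute
Rate = 176 items per hour
Divide by 60: 176/60
= 44/15 items per minute

44/15


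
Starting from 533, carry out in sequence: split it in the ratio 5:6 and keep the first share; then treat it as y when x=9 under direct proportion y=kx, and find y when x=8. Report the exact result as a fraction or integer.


Start with 533.
Step 1: Split 5:6, first share = 533 * 5/11 = 2665/11
Step 2: Direct prop: k = (2665/11)/9; new y = k*8 = 2665/11*8/9 = 21320/99
Final result = 21320/99

21320/99


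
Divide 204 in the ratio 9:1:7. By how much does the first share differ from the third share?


Total parts = 9 + 1 + 7 = 17
Value per part = 204 / 17 = 12
Shares: 9*12=108, 1*12=12, 7*12=84
First share = 108, third share = 84
Difference = |108 - 84| = 24

24


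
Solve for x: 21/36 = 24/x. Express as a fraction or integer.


Setting up: 21/36 = 24/x
Cross multiply: 21 * x = 36 * 24
21x = 864
x = 864/21
x = 288/7

288/7


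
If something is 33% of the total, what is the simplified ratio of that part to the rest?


Part = 33%, Remainder = 67%
Ratio = 33:67
GCD(33, 67) = 1
Simplify: 33:67 = 33:67

33:67


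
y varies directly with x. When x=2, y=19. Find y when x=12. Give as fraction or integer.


Direct proportion: y = kx
Find k: k = 19/2 = 19/2
Compute y at x=12: y = 19/2 * 12
y = 114

114


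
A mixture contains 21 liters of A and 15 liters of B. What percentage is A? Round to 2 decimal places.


Volume of A = 21 L
Volume of B = 15 L
Total volume = 21 + 15 = 36 L
Percentage of A = (21/36) * 100
= 58.33%

58.33


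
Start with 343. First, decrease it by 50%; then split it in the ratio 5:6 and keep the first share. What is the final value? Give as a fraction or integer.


Start with 343.
Step 1: Decrease by 50%: 343 * 50/100 = 343/2
Step 2: Split 5:6, first share = 343/2 * 5/11 = 1715/22
Final result = 1715/22

1715/22


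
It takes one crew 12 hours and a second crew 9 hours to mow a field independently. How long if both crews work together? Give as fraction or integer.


Rate of A = 1/12 job per hour
Rate of B = 1/9 job per hour
Combined rate = 1/12 + 1/9
Find common denominator: (9 + 12)/(12*9) = 21/108
Combined rate = 7/36 job per hour
Time together = 1 / (7/36) = 36/7 hours

36/7


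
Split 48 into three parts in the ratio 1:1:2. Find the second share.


Ratio = 1:1:2
Total parts = 1 + 1 + 2 = 4
Value per part = 48 / 4 = 12
First share = 1 * 12 = 12
Middle share = 1 * 12 = 12
Third share = 2 * 12 = 24

12


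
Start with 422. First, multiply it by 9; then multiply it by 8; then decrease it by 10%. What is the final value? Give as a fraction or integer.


Start with 422.
Step 1: Multiply by 9: 422 * 9 = 3798
Step 2: Multiply by 8: 3798 * 8 = 30384
Step 3: Decrease by 10%: 30384 * 90/100 = 136728/5
Final result = 136728/5

136728/5


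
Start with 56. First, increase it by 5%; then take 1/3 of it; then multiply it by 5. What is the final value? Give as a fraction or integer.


Start with 56.
Step 1: Increase by 5%: 56 * 105/100 = 294/5
Step 2: Take 1/3: 294/5 * 1/3 = 98/5
Step 3: Multiply by 5: 98/5 * 5 = 98
Final result = 98

98


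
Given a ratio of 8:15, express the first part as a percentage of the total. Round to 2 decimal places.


Total parts = 8 + 15 = 23
First part fraction = 8/23
Percentage = (8/23) * 100
= 0.347826 * 100
= 34.78%

34.78


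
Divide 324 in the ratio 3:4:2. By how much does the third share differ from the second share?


Total parts = 3 + 4 + 2 = 9
Value per part = 324 / 9 = 36
Shares: 3*36=108, 4*36=144, 2*36=72
Third share = 72, second share = 144
Difference = |72 - 144| = 72

72


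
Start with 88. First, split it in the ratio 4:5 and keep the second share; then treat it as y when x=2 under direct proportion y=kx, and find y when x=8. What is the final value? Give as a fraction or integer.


Start with 88.
Step 1: Split 4:5, second share = 88 * 5/9 = 440/9
Step 2: Direct prop: k = (440/9)/2; new y = k*8 = 440/9*8/2 = 1760/9
Final result = 1760/9

1760/9


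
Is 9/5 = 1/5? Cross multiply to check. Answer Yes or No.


Cross multiply to check 9/5 = 1/5
Left cross product: 9 * 5 = 45
Right cross product: 5 * 1 = 5
45 != 5
Not equal, so proportions differ => No

No


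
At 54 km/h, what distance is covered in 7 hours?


Using distance = speed * time
Speed = 54 km/h
Time = 7 hours
Distance = 54 * 7
= 378 km

378


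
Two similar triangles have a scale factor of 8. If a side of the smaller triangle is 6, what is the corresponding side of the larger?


Similar triangles have proportional sides
Scale factor = 8
Smaller side = 6
Corresponding larger side = 6 * 8
= 48

48


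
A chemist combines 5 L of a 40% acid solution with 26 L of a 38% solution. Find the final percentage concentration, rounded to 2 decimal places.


Solute in mixture 1 = 40% of 5 L = 5*40/100 = 2 L
Solute in mixture 2 = 38% of 26 L = 26*38/100 = 247/25 L
Total solute = 2 + 247/25 = 297/25 L
Total volume = 5 + 26 = 31 L
Final concentration = 297/25/31 * 100 = 38.32%

38.32
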